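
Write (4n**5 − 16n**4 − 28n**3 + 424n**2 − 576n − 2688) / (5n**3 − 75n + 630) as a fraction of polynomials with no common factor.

By polynomial division,
  4n**5 − 16n**4 − 28n**3 + 424n**2 − 576n − 2688 = ((4/5)n**2 − (16/5)n + 32/5)(5n**3 − 75n + 630) + (−320n**2 + 1920n − 6720)
  5n**3 − 75n + 630 = (−(1/64)n − 3/32)(−320n**2 + 1920n − 6720) + (0)
Last nonzero remainder: −320n**2 + 1920n − 6720. Dividing through by −320 gives the monic gcd n**2 − 6n + 21.
Cancel n**2 − 6n + 21 from numerator and denominator to get the reduced form.

(4n**3 + 8n**2 − 64n − 128)/(5n + 30)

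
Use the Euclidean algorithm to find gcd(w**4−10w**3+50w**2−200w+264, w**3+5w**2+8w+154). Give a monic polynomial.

Euclidean algorithm in ℚ[w]:
  w**4−10w**3+50w**2−200w+264 = (w−15)(w**3+5w**2+8w+154) + (117w**2−234w+2574)
  w**3+5w**2+8w+154 = ((1/117)w+7/117)(117w**2−234w+2574) + (0)
Last nonzero remainder: 117w**2−234w+2574. Dividing through by 117 gives the monic gcd w**2−2w+22.

w**2−2w+22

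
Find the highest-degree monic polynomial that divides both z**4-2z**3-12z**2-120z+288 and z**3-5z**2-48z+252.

Repeated division with remainder:
  z**4-2z**3-12z**2-120z+288 = (z+3)(z**3-5z**2-48z+252) + (51z**2-228z-468)
  z**3-5z**2-48z+252 = ((1/51)z-3/289)(51z**2-228z-468) + (-(11904/289)z+71424/289)
  51z**2-228z-468 = (-(4913/3968)z-3757/1984)(-(11904/289)z+71424/289) + (0)
Last nonzero remainder: -(11904/289)z+71424/289. Dividing through by -11904/289 gives the monic gcd z-6.

z-6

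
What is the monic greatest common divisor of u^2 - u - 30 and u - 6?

Euclidean algorithm in ℚ[u]:
  u^2 - u - 30 = (u + 5)(u - 6) + (0)
The last nonzero remainder u - 6 is already monic.

u - 6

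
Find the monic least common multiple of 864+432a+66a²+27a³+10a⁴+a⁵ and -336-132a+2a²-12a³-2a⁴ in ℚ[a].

12096+13824a+5676a²+1404a³+449a⁴+131a⁵+19a⁶+a⁷

Euclidean algorithm in ℚ[a]:
  a⁵+10a⁴+27a³+66a²+432a+864 = (-(1/2)a-2)(-2a⁴-12a³+2a²-132a-336) + (4a³+4a²+192)
  -2a⁴-12a³+2a²-132a-336 = (-(1/2)a-5/2)(4a³+4a²+192) + (12a²-36a+144)
  4a³+4a²+192 = ((1/3)a+4/3)(12a²-36a+144) + (0)
Last nonzero remainder: 12a²-36a+144. Dividing through by 12 gives the monic gcd a²-3a+12.
Then lcm(f, g) = f·g / gcd(f, g); expanding and making the result monic gives the answer.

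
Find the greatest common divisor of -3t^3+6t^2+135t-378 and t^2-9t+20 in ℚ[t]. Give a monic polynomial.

Repeated division with remainder:
  -3t^3+6t^2+135t-378 = (-3t-21)(t^2-9t+20) + (6t+42)
  t^2-9t+20 = ((1/6)t-8/3)(6t+42) + (132)
  6t+42 = ((1/22)t+7/22)(132) + (0)
The last nonzero remainder is the constant 132, so the polynomials are coprime and gcd = 1.

1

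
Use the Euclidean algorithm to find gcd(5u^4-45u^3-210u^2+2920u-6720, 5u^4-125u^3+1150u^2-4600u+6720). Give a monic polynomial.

By polynomial division,
  5u^4-45u^3-210u^2+2920u-6720 = (5u^4-125u^3+1150u^2-4600u+6720) + (80u^3-1360u^2+7520u-13440)
  5u^4-125u^3+1150u^2-4600u+6720 = ((1/16)u-1/2)(80u^3-1360u^2+7520u-13440) + (0)
Last nonzero remainder: 80u^3-1360u^2+7520u-13440. Dividing through by 80 gives the monic gcd u^3-17u^2+94u-168.

u^3-17u^2+94u-168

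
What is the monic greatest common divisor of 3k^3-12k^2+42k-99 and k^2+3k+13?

1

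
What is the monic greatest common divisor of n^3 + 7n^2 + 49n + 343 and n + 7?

Apply the Euclidean algorithm:
  n^3 + 7n^2 + 49n + 343 = (n^2 + 49)(n + 7) + (0)
The last nonzero remainder n + 7 is already monic.

n + 7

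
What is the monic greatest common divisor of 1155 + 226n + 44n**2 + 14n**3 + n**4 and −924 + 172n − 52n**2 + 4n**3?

By polynomial division,
  n**4 + 14n**3 + 44n**2 + 226n + 1155 = ((1/4)n + 27/4)(4n**3 − 52n**2 + 172n − 924) + (352n**2 − 704n + 7392)
  4n**3 − 52n**2 + 172n − 924 = ((1/88)n − 1/8)(352n**2 − 704n + 7392) + (0)
Last nonzero remainder: 352n**2 − 704n + 7392. Dividing through by 352 gives the monic gcd n**2 − 2n + 21.

21 − 2n + n**2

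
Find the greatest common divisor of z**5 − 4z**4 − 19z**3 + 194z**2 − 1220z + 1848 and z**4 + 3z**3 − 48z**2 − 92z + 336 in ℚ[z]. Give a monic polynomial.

z**3 − z**2 − 44z + 84

Apply the Euclidean algorithm:
  z**5 − 4z**4 − 19z**3 + 194z**2 − 1220z + 1848 = (z − 7)(z**4 + 3z**3 − 48z**2 − 92z + 336) + (50z**3 − 50z**2 − 2200z + 4200)
  z**4 + 3z**3 − 48z**2 − 92z + 336 = ((1/50)z + 2/25)(50z**3 − 50z**2 − 2200z + 4200) + (0)
Last nonzero remainder: 50z**3 − 50z**2 − 2200z + 4200. Dividing through by 50 gives the monic gcd z**3 − z**2 − 44z + 84.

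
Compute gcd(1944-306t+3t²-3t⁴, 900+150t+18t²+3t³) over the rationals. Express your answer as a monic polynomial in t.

6+t

Repeated division with remainder:
  -3t⁴+3t²-306t+1944 = (-t+6)(3t³+18t²+150t+900) + (45t²-306t-3456)
  3t³+18t²+150t+900 = ((1/15)t+64/75)(45t²-306t-3456) + ((16038/25)t+96228/25)
  45t²-306t-3456 = ((125/1782)t-800/891)((16038/25)t+96228/25) + (0)
Last nonzero remainder: (16038/25)t+96228/25. Dividing through by 16038/25 gives the monic gcd t+6.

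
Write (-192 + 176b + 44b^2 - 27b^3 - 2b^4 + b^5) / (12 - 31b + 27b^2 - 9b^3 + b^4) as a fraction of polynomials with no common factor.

(-48 - 16b + 3b^2 + b^3)/(3 - 4b + b^2)

Repeated division with remainder:
  b^5 - 2b^4 - 27b^3 + 44b^2 + 176b - 192 = (b + 7)(b^4 - 9b^3 + 27b^2 - 31b + 12) + (9b^3 - 114b^2 + 381b - 276)
  b^4 - 9b^3 + 27b^2 - 31b + 12 = ((1/9)b + 11/27)(9b^3 - 114b^2 + 381b - 276) + ((280/9)b^2 - (1400/9)b + 1120/9)
  9b^3 - 114b^2 + 381b - 276 = ((81/280)b - 621/280)((280/9)b^2 - (1400/9)b + 1120/9) + (0)
Last nonzero remainder: (280/9)b^2 - (1400/9)b + 1120/9. Dividing through by 280/9 gives the monic gcd b^2 - 5b + 4.
Cancel b^2 - 5b + 4 from numerator and denominator to get the reduced form.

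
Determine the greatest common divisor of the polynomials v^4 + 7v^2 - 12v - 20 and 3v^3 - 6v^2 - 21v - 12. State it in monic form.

v + 1

Euclidean algorithm in ℚ[v]:
  v^4 + 7v^2 - 12v - 20 = ((1/3)v + 2/3)(3v^3 - 6v^2 - 21v - 12) + (18v^2 + 6v - 12)
  3v^3 - 6v^2 - 21v - 12 = ((1/6)v - 7/18)(18v^2 + 6v - 12) + (-(50/3)v - 50/3)
  18v^2 + 6v - 12 = (-(27/25)v + 18/25)(-(50/3)v - 50/3) + (0)
Last nonzero remainder: -(50/3)v - 50/3. Dividing through by -50/3 gives the monic gcd v + 1.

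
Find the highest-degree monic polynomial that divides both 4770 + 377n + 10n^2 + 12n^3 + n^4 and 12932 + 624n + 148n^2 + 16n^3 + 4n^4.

Euclidean algorithm in ℚ[n]:
  n^4 + 12n^3 + 10n^2 + 377n + 4770 = (1/4)(4n^4 + 16n^3 + 148n^2 + 624n + 12932) + (8n^3 - 27n^2 + 221n + 1537)
  4n^4 + 16n^3 + 148n^2 + 624n + 12932 = ((1/2)n + 59/16)(8n^3 - 27n^2 + 221n + 1537) + ((2193/16)n^2 - (15351/16)n + 116229/16)
  8n^3 - 27n^2 + 221n + 1537 = ((128/2193)n + 464/2193)((2193/16)n^2 - (15351/16)n + 116229/16) + (0)
Last nonzero remainder: (2193/16)n^2 - (15351/16)n + 116229/16. Dividing through by 2193/16 gives the monic gcd n^2 - 7n + 53.

53 - 7n + n^2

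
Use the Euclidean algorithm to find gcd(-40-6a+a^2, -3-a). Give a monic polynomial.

1

Euclidean algorithm in ℚ[a]:
  a^2-6a-40 = (-a+9)(-a-3) + (-13)
  -a-3 = ((1/13)a+3/13)(-13) + (0)
The last nonzero remainder is the constant -13, so the polynomials are coprime and gcd = 1.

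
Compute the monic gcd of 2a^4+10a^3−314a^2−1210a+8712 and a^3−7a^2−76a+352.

a^2−15a+44

By polynomial division,
  2a^4+10a^3−314a^2−1210a+8712 = (2a+24)(a^3−7a^2−76a+352) + (6a^2−90a+264)
  a^3−7a^2−76a+352 = ((1/6)a+4/3)(6a^2−90a+264) + (0)
Last nonzero remainder: 6a^2−90a+264. Dividing through by 6 gives the monic gcd a^2−15a+44.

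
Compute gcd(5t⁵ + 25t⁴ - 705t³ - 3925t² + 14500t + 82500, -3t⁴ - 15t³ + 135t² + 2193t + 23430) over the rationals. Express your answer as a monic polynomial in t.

t² - t - 110

Repeated division with remainder:
  5t⁵ + 25t⁴ - 705t³ - 3925t² + 14500t + 82500 = (-(5/3)t)(-3t⁴ - 15t³ + 135t² + 2193t + 23430) + (-480t³ - 270t² + 53550t + 82500)
  -3t⁴ - 15t³ + 135t² + 2193t + 23430 = ((1/160)t + 71/2560)(-480t³ - 270t² + 53550t + 82500) + (-(49203/256)t² + (49203/256)t + 2706165/128)
  -480t³ - 270t² + 53550t + 82500 = ((40960/16401)t + 64000/16401)(-(49203/256)t² + (49203/256)t + 2706165/128) + (0)
Last nonzero remainder: -(49203/256)t² + (49203/256)t + 2706165/128. Dividing through by -49203/256 gives the monic gcd t² - t - 110.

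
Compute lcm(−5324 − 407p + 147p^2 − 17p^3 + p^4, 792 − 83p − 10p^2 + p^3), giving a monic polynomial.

383328 + 23980p − 16315p^2 + 964p^3 + 58p^4 − 16p^5 + p^6

By polynomial division,
  p^4 − 17p^3 + 147p^2 − 407p − 5324 = (p − 7)(p^3 − 10p^2 − 83p + 792) + (160p^2 − 1780p + 220)
  p^3 − 10p^2 − 83p + 792 = ((1/160)p + 9/1280)(160p^2 − 1780p + 220) + (−(4599/64)p + 50589/64)
  160p^2 − 1780p + 220 = (−(10240/4599)p + 1280/4599)(−(4599/64)p + 50589/64) + (0)
Last nonzero remainder: −(4599/64)p + 50589/64. Dividing through by −4599/64 gives the monic gcd p − 11.
Then lcm(f, g) = f·g / gcd(f, g); expanding and making the result monic gives the answer.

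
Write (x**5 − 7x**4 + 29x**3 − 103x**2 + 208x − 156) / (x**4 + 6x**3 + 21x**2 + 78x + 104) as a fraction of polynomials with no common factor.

Repeated division with remainder:
  x**5 − 7x**4 + 29x**3 − 103x**2 + 208x − 156 = (x − 13)(x**4 + 6x**3 + 21x**2 + 78x + 104) + (86x**3 + 92x**2 + 1118x + 1196)
  x**4 + 6x**3 + 21x**2 + 78x + 104 = ((1/86)x + 106/1849)(86x**3 + 92x**2 + 1118x + 1196) + ((5040/1849)x**2 + 65520/1849)
  86x**3 + 92x**2 + 1118x + 1196 = ((79507/2520)x + 42527/1260)((5040/1849)x**2 + 65520/1849) + (0)
Last nonzero remainder: (5040/1849)x**2 + 65520/1849. Dividing through by 5040/1849 gives the monic gcd x**2 + 13.
Cancel x**2 + 13 from numerator and denominator to get the reduced form.

(x**3 − 7x**2 + 16x − 12)/(x**2 + 6x + 8)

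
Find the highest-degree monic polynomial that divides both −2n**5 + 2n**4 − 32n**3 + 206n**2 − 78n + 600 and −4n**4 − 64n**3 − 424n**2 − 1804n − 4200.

Repeated division with remainder:
  −2n**5 + 2n**4 − 32n**3 + 206n**2 − 78n + 600 = ((1/2)n − 17/2)(−4n**4 − 64n**3 − 424n**2 − 1804n − 4200) + (−364n**3 − 2496n**2 − 13312n − 35100)
  −4n**4 − 64n**3 − 424n**2 − 1804n − 4200 = ((1/91)n + 64/637)(−364n**3 − 2496n**2 − 13312n − 35100) + (−(1320/49)n**2 − (3960/49)n − 33000/49)
  −364n**3 − 2496n**2 − 13312n − 35100 = ((4459/330)n + 5733/110)(−(1320/49)n**2 − (3960/49)n − 33000/49) + (0)
Last nonzero remainder: −(1320/49)n**2 − (3960/49)n − 33000/49. Dividing through by −1320/49 gives the monic gcd n**2 + 3n + 25.

n**2 + 3n + 25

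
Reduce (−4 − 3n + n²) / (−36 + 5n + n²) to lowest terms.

(1 + n)/(9 + n)

Apply the Euclidean algorithm:
  n² − 3n − 4 = (n² + 5n − 36) + (−8n + 32)
  n² + 5n − 36 = (−(1/8)n − 9/8)(−8n + 32) + (0)
Last nonzero remainder: −8n + 32. Dividing through by −8 gives the monic gcd n − 4.
Cancel n − 4 from numerator and denominator to get the reduced form.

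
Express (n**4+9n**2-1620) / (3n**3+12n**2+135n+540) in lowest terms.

(n**2-36)/(3n+12)

By polynomial division,
  n**4+9n**2-1620 = ((1/3)n-4/3)(3n**3+12n**2+135n+540) + (-20n**2-900)
  3n**3+12n**2+135n+540 = (-(3/20)n-3/5)(-20n**2-900) + (0)
Last nonzero remainder: -20n**2-900. Dividing through by -20 gives the monic gcd n**2+45.
Cancel n**2+45 from numerator and denominator to get the reduced form.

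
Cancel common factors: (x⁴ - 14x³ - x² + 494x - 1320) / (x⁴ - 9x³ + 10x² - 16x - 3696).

(x² - 9x + 20)/(x² - 4x + 56)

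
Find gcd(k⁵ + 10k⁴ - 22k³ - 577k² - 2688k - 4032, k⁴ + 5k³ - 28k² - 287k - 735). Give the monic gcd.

k² + 7k + 21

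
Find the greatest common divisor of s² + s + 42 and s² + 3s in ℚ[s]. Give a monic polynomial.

Repeated division with remainder:
  s² + s + 42 = (s² + 3s) + (-2s + 42)
  s² + 3s = (-(1/2)s - 12)(-2s + 42) + (504)
  -2s + 42 = (-(1/252)s + 1/12)(504) + (0)
The last nonzero remainder is the constant 504, so the polynomials are coprime and gcd = 1.

1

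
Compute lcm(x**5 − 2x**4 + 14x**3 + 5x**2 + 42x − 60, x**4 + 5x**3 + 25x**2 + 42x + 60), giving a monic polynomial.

x**7 + x**6 + 23x**5 + 17x**4 + 267x**3 + 141x**2 + 450x − 900

Apply the Euclidean algorithm:
  x**5 − 2x**4 + 14x**3 + 5x**2 + 42x − 60 = (x − 7)(x**4 + 5x**3 + 25x**2 + 42x + 60) + (24x**3 + 138x**2 + 276x + 360)
  x**4 + 5x**3 + 25x**2 + 42x + 60 = ((1/24)x − 1/32)(24x**3 + 138x**2 + 276x + 360) + ((285/16)x**2 + (285/8)x + 285/4)
  24x**3 + 138x**2 + 276x + 360 = ((128/95)x + 96/19)((285/16)x**2 + (285/8)x + 285/4) + (0)
Last nonzero remainder: (285/16)x**2 + (285/8)x + 285/4. Dividing through by 285/16 gives the monic gcd x**2 + 2x + 4.
Then lcm(f, g) = f·g / gcd(f, g); expanding and making the result monic gives the answer.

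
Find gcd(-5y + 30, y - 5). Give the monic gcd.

1

Repeated division with remainder:
  -5y + 30 = (-5)(y - 5) + (5)
  y - 5 = ((1/5)y - 1)(5) + (0)
The last nonzero remainder is the constant 5, so the polynomials are coprime and gcd = 1.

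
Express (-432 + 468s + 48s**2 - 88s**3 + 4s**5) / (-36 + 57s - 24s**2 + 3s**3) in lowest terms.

(-144 - 36s + 16s**2 + 4s**3)/(-12 + 3s)

By polynomial division,
  4s**5 - 88s**3 + 48s**2 + 468s - 432 = ((4/3)s**2 + (32/3)s + 92/3)(3s**3 - 24s**2 + 57s - 36) + (224s**2 - 896s + 672)
  3s**3 - 24s**2 + 57s - 36 = ((3/224)s - 3/56)(224s**2 - 896s + 672) + (0)
Last nonzero remainder: 224s**2 - 896s + 672. Dividing through by 224 gives the monic gcd s**2 - 4s + 3.
Cancel s**2 - 4s + 3 from numerator and denominator to get the reduced form.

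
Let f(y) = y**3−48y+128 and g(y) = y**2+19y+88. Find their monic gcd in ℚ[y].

y+8

By polynomial division,
  y**3−48y+128 = (y−19)(y**2+19y+88) + (225y+1800)
  y**2+19y+88 = ((1/225)y+11/225)(225y+1800) + (0)
Last nonzero remainder: 225y+1800. Dividing through by 225 gives the monic gcd y+8.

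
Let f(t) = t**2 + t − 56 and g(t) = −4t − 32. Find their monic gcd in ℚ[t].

t + 8

Euclidean algorithm in ℚ[t]:
  t**2 + t − 56 = (−(1/4)t + 7/4)(−4t − 32) + (0)
Last nonzero remainder: −4t − 32. Dividing through by −4 gives the monic gcd t + 8.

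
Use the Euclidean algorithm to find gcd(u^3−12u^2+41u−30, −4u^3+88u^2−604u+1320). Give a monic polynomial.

u^2−11u+30

By polynomial division,
  u^3−12u^2+41u−30 = (−1/4)(−4u^3+88u^2−604u+1320) + (10u^2−110u+300)
  −4u^3+88u^2−604u+1320 = (−(2/5)u+22/5)(10u^2−110u+300) + (0)
Last nonzero remainder: 10u^2−110u+300. Dividing through by 10 gives the monic gcd u^2−11u+30.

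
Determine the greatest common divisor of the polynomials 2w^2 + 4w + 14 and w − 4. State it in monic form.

By polynomial division,
  2w^2 + 4w + 14 = (2w + 12)(w − 4) + (62)
  w − 4 = ((1/62)w − 2/31)(62) + (0)
The last nonzero remainder is the constant 62, so the polynomials are coprime and gcd = 1.

1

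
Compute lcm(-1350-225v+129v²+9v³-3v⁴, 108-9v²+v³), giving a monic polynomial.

Apply the Euclidean algorithm:
  -3v⁴+9v³+129v²-225v-1350 = (-3v-18)(v³-9v²+108) + (-33v²+99v+594)
  v³-9v²+108 = (-(1/33)v+2/11)(-33v²+99v+594) + (0)
Last nonzero remainder: -33v²+99v+594. Dividing through by -33 gives the monic gcd v²-3v-18.
Then lcm(f, g) = f·g / gcd(f, g); expanding and making the result monic gives the answer.

-2700+333v²-25v³-9v⁴+v⁵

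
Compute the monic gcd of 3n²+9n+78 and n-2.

1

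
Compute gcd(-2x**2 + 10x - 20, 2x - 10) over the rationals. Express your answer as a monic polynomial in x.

Repeated division with remainder:
  -2x**2 + 10x - 20 = (-x)(2x - 10) + (-20)
  2x - 10 = (-(1/10)x + 1/2)(-20) + (0)
The last nonzero remainder is the constant -20, so the polynomials are coprime and gcd = 1.

1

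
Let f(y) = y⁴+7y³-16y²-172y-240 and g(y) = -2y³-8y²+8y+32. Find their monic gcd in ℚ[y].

y²+6y+8

Repeated division with remainder:
  y⁴+7y³-16y²-172y-240 = (-(1/2)y-3/2)(-2y³-8y²+8y+32) + (-24y²-144y-192)
  -2y³-8y²+8y+32 = ((1/12)y-1/6)(-24y²-144y-192) + (0)
Last nonzero remainder: -24y²-144y-192. Dividing through by -24 gives the monic gcd y²+6y+8.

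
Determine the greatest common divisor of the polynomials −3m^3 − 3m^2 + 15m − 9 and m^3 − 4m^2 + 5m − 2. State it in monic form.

m^2 − 2m + 1

Apply the Euclidean algorithm:
  −3m^3 − 3m^2 + 15m − 9 = (−3)(m^3 − 4m^2 + 5m − 2) + (−15m^2 + 30m − 15)
  m^3 − 4m^2 + 5m − 2 = (−(1/15)m + 2/15)(−15m^2 + 30m − 15) + (0)
Last nonzero remainder: −15m^2 + 30m − 15. Dividing through by −15 gives the monic gcd m^2 − 2m + 1.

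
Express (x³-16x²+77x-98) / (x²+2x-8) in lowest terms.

(x²-14x+49)/(x+4)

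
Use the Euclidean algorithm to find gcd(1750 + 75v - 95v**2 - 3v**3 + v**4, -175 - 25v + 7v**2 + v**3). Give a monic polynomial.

-175 - 25v + 7v**2 + v**3

Apply the Euclidean algorithm:
  v**4 - 3v**3 - 95v**2 + 75v + 1750 = (v - 10)(v**3 + 7v**2 - 25v - 175) + (0)
The last nonzero remainder v**3 + 7v**2 - 25v - 175 is already monic.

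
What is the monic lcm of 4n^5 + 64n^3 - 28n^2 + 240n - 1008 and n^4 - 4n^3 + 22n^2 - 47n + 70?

n^7 - 3n^6 + 21n^5 - 55n^4 + 161n^3 - 467n^2 + 1056n - 1260

Euclidean algorithm in ℚ[n]:
  4n^5 + 64n^3 - 28n^2 + 240n - 1008 = (4n + 16)(n^4 - 4n^3 + 22n^2 - 47n + 70) + (40n^3 - 192n^2 + 712n - 2128)
  n^4 - 4n^3 + 22n^2 - 47n + 70 = ((1/40)n + 1/50)(40n^3 - 192n^2 + 712n - 2128) + ((201/25)n^2 - (201/25)n + 2814/25)
  40n^3 - 192n^2 + 712n - 2128 = ((1000/201)n - 3800/201)((201/25)n^2 - (201/25)n + 2814/25) + (0)
Last nonzero remainder: (201/25)n^2 - (201/25)n + 2814/25. Dividing through by 201/25 gives the monic gcd n^2 - n + 14.
Then lcm(f, g) = f·g / gcd(f, g); expanding and making the result monic gives the answer.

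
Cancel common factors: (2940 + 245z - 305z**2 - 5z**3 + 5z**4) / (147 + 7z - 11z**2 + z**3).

(-140 + 15z + 5z**2)/(-7 + z)

Apply the Euclidean algorithm:
  5z**4 - 5z**3 - 305z**2 + 245z + 2940 = (5z + 50)(z**3 - 11z**2 + 7z + 147) + (210z**2 - 840z - 4410)
  z**3 - 11z**2 + 7z + 147 = ((1/210)z - 1/30)(210z**2 - 840z - 4410) + (0)
Last nonzero remainder: 210z**2 - 840z - 4410. Dividing through by 210 gives the monic gcd z**2 - 4z - 21.
Cancel z**2 - 4z - 21 from numerator and denominator to get the reduced form.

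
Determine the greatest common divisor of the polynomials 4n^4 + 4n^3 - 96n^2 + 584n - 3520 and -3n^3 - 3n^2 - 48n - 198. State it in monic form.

By polynomial division,
  4n^4 + 4n^3 - 96n^2 + 584n - 3520 = (-(4/3)n)(-3n^3 - 3n^2 - 48n - 198) + (-160n^2 + 320n - 3520)
  -3n^3 - 3n^2 - 48n - 198 = ((3/160)n + 9/160)(-160n^2 + 320n - 3520) + (0)
Last nonzero remainder: -160n^2 + 320n - 3520. Dividing through by -160 gives the monic gcd n^2 - 2n + 22.

n^2 - 2n + 22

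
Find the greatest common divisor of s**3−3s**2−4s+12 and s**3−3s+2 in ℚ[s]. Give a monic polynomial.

s+2

Euclidean algorithm in ℚ[s]:
  s**3−3s**2−4s+12 = (s**3−3s+2) + (−3s**2−s+10)
  s**3−3s+2 = (−(1/3)s+1/9)(−3s**2−s+10) + ((4/9)s+8/9)
  −3s**2−s+10 = (−(27/4)s+45/4)((4/9)s+8/9) + (0)
Last nonzero remainder: (4/9)s+8/9. Dividing through by 4/9 gives the monic gcd s+2.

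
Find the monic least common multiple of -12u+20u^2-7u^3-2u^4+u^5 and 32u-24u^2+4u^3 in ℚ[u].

Apply the Euclidean algorithm:
  u^5-2u^4-7u^3+20u^2-12u = ((1/4)u^2+u+9/4)(4u^3-24u^2+32u) + (42u^2-84u)
  4u^3-24u^2+32u = ((2/21)u-8/21)(42u^2-84u) + (0)
Last nonzero remainder: 42u^2-84u. Dividing through by 42 gives the monic gcd u^2-2u.
Then lcm(f, g) = f·g / gcd(f, g); expanding and making the result monic gives the answer.

48u-92u^2+48u^3+u^4-6u^5+u^6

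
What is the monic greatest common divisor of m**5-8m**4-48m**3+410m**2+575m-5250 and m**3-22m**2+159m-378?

m**2-13m+42

Apply the Euclidean algorithm:
  m**5-8m**4-48m**3+410m**2+575m-5250 = (m**2+14m+101)(m**3-22m**2+159m-378) + (784m**2-10192m+32928)
  m**3-22m**2+159m-378 = ((1/784)m-9/784)(784m**2-10192m+32928) + (0)
Last nonzero remainder: 784m**2-10192m+32928. Dividing through by 784 gives the monic gcd m**2-13m+42.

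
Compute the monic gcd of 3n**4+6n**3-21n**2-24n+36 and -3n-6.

n+2

Apply the Euclidean algorithm:
  3n**4+6n**3-21n**2-24n+36 = (-n**3+7n-6)(-3n-6) + (0)
Last nonzero remainder: -3n-6. Dividing through by -3 gives the monic gcd n+2.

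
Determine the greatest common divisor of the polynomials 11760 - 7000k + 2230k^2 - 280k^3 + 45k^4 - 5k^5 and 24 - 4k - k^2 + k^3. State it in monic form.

Euclidean algorithm in ℚ[k]:
  -5k^5 + 45k^4 - 280k^3 + 2230k^2 - 7000k + 11760 = (-5k^2 + 40k - 260)(k^3 - k^2 - 4k + 24) + (2250k^2 - 9000k + 18000)
  k^3 - k^2 - 4k + 24 = ((1/2250)k + 1/750)(2250k^2 - 9000k + 18000) + (0)
Last nonzero remainder: 2250k^2 - 9000k + 18000. Dividing through by 2250 gives the monic gcd k^2 - 4k + 8.

8 - 4k + k^2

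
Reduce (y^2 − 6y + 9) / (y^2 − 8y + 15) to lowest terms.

Apply the Euclidean algorithm:
  y^2 − 6y + 9 = (y^2 − 8y + 15) + (2y − 6)
  y^2 − 8y + 15 = ((1/2)y − 5/2)(2y − 6) + (0)
Last nonzero remainder: 2y − 6. Dividing through by 2 gives the monic gcd y − 3.
Cancel y − 3 from numerator and denominator to get the reduced form.

(y − 3)/(y − 5)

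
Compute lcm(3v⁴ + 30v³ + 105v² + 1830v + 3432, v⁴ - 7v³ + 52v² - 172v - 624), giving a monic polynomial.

Repeated division with remainder:
  3v⁴ + 30v³ + 105v² + 1830v + 3432 = (3)(v⁴ - 7v³ + 52v² - 172v - 624) + (51v³ - 51v² + 2346v + 5304)
  v⁴ - 7v³ + 52v² - 172v - 624 = ((1/51)v - 2/17)(51v³ - 51v² + 2346v + 5304) + (0)
Last nonzero remainder: 51v³ - 51v² + 2346v + 5304. Dividing through by 51 gives the monic gcd v³ - v² + 46v + 104.
Then lcm(f, g) = f·g / gcd(f, g); expanding and making the result monic gives the answer.

v⁵ + 4v⁴ - 25v³ + 400v² - 2516v - 6864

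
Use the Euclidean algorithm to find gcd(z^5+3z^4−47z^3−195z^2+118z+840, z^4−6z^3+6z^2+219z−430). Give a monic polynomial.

z^2+3z−10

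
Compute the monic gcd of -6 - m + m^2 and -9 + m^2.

-3 + m

Repeated division with remainder:
  m^2 - m - 6 = (m^2 - 9) + (-m + 3)
  m^2 - 9 = (-m - 3)(-m + 3) + (0)
Last nonzero remainder: -m + 3. Dividing through by -1 gives the monic gcd m - 3.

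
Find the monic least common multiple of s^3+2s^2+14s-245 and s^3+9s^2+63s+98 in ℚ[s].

s^4+4s^3+18s^2-217s-490

By polynomial division,
  s^3+2s^2+14s-245 = (s^3+9s^2+63s+98) + (-7s^2-49s-343)
  s^3+9s^2+63s+98 = (-(1/7)s-2/7)(-7s^2-49s-343) + (0)
Last nonzero remainder: -7s^2-49s-343. Dividing through by -7 gives the monic gcd s^2+7s+49.
Then lcm(f, g) = f·g / gcd(f, g); expanding and making the result monic gives the answer.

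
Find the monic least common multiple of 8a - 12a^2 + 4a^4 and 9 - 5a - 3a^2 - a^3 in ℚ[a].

18a - 19a^2 - 10a^3 + 6a^4 + 4a^5 + a^6

Apply the Euclidean algorithm:
  4a^4 - 12a^2 + 8a = (-4a + 12)(-a^3 - 3a^2 - 5a + 9) + (4a^2 + 104a - 108)
  -a^3 - 3a^2 - 5a + 9 = (-(1/4)a + 23/4)(4a^2 + 104a - 108) + (-630a + 630)
  4a^2 + 104a - 108 = (-(2/315)a - 6/35)(-630a + 630) + (0)
Last nonzero remainder: -630a + 630. Dividing through by -630 gives the monic gcd a - 1.
Then lcm(f, g) = f·g / gcd(f, g); expanding and making the result monic gives the answer.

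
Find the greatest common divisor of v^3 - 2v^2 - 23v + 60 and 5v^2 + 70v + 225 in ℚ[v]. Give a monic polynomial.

v + 5

By polynomial division,
  v^3 - 2v^2 - 23v + 60 = ((1/5)v - 16/5)(5v^2 + 70v + 225) + (156v + 780)
  5v^2 + 70v + 225 = ((5/156)v + 15/52)(156v + 780) + (0)
Last nonzero remainder: 156v + 780. Dividing through by 156 gives the monic gcd v + 5.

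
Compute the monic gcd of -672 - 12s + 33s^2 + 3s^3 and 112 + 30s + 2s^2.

56 + 15s + s^2

Apply the Euclidean algorithm:
  3s^3 + 33s^2 - 12s - 672 = ((3/2)s - 6)(2s^2 + 30s + 112) + (0)
Last nonzero remainder: 2s^2 + 30s + 112. Dividing through by 2 gives the monic gcd s^2 + 15s + 56.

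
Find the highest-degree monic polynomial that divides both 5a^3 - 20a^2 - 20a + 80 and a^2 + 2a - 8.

a - 2

Repeated division with remainder:
  5a^3 - 20a^2 - 20a + 80 = (5a - 30)(a^2 + 2a - 8) + (80a - 160)
  a^2 + 2a - 8 = ((1/80)a + 1/20)(80a - 160) + (0)
Last nonzero remainder: 80a - 160. Dividing through by 80 gives the monic gcd a - 2.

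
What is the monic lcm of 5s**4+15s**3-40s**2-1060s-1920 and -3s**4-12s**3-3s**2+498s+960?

s**5-2s**4-23s**3-172s**2+676s+1920

Apply the Euclidean algorithm:
  5s**4+15s**3-40s**2-1060s-1920 = (-5/3)(-3s**4-12s**3-3s**2+498s+960) + (-5s**3-45s**2-230s-320)
  -3s**4-12s**3-3s**2+498s+960 = ((3/5)s-3)(-5s**3-45s**2-230s-320) + (0)
Last nonzero remainder: -5s**3-45s**2-230s-320. Dividing through by -5 gives the monic gcd s**3+9s**2+46s+64.
Then lcm(f, g) = f·g / gcd(f, g); expanding and making the result monic gives the answer.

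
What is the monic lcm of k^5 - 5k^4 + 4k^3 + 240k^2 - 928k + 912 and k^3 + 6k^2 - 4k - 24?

k^6 - 3k^5 - 6k^4 + 248k^3 - 448k^2 - 944k + 1824

Apply the Euclidean algorithm:
  k^5 - 5k^4 + 4k^3 + 240k^2 - 928k + 912 = (k^2 - 11k + 74)(k^3 + 6k^2 - 4k - 24) + (-224k^2 - 896k + 2688)
  k^3 + 6k^2 - 4k - 24 = (-(1/224)k - 1/112)(-224k^2 - 896k + 2688) + (0)
Last nonzero remainder: -224k^2 - 896k + 2688. Dividing through by -224 gives the monic gcd k^2 + 4k - 12.
Then lcm(f, g) = f·g / gcd(f, g); expanding and making the result monic gives the answer.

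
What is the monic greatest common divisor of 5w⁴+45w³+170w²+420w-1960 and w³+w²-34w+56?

By polynomial division,
  5w⁴+45w³+170w²+420w-1960 = (5w+40)(w³+w²-34w+56) + (300w²+1500w-4200)
  w³+w²-34w+56 = ((1/300)w-1/75)(300w²+1500w-4200) + (0)
Last nonzero remainder: 300w²+1500w-4200. Dividing through by 300 gives the monic gcd w²+5w-14.

w²+5w-14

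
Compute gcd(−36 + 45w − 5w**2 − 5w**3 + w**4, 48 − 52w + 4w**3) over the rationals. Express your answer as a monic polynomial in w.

3 − 4w + w**2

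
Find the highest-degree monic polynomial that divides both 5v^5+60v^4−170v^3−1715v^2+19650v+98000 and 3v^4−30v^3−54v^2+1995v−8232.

By polynomial division,
  5v^5+60v^4−170v^3−1715v^2+19650v+98000 = ((5/3)v+110/3)(3v^4−30v^3−54v^2+1995v−8232) + (1020v^3−3060v^2−39780v+399840)
  3v^4−30v^3−54v^2+1995v−8232 = ((1/340)v−7/340)(1020v^3−3060v^2−39780v+399840) + (0)
Last nonzero remainder: 1020v^3−3060v^2−39780v+399840. Dividing through by 1020 gives the monic gcd v^3−3v^2−39v+392.

v^3−3v^2−39v+392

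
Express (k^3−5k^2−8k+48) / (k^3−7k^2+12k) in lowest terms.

Repeated division with remainder:
  k^3−5k^2−8k+48 = (k^3−7k^2+12k) + (2k^2−20k+48)
  k^3−7k^2+12k = ((1/2)k+3/2)(2k^2−20k+48) + (18k−72)
  2k^2−20k+48 = ((1/9)k−2/3)(18k−72) + (0)
Last nonzero remainder: 18k−72. Dividing through by 18 gives the monic gcd k−4.
Cancel k−4 from numerator and denominator to get the reduced form.

(k^2−k−12)/(k^2−3k)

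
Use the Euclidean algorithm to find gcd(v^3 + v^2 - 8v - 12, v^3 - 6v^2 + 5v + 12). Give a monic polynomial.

v - 3

Repeated division with remainder:
  v^3 + v^2 - 8v - 12 = (v^3 - 6v^2 + 5v + 12) + (7v^2 - 13v - 24)
  v^3 - 6v^2 + 5v + 12 = ((1/7)v - 29/49)(7v^2 - 13v - 24) + ((36/49)v - 108/49)
  7v^2 - 13v - 24 = ((343/36)v + 98/9)((36/49)v - 108/49) + (0)
Last nonzero remainder: (36/49)v - 108/49. Dividing through by 36/49 gives the monic gcd v - 3.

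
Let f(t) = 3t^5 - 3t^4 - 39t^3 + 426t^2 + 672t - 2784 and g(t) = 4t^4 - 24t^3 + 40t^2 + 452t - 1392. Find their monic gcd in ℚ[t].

t^3 - 3t^2 + t + 116

By polynomial division,
  3t^5 - 3t^4 - 39t^3 + 426t^2 + 672t - 2784 = ((3/4)t + 15/4)(4t^4 - 24t^3 + 40t^2 + 452t - 1392) + (21t^3 - 63t^2 + 21t + 2436)
  4t^4 - 24t^3 + 40t^2 + 452t - 1392 = ((4/21)t - 4/7)(21t^3 - 63t^2 + 21t + 2436) + (0)
Last nonzero remainder: 21t^3 - 63t^2 + 21t + 2436. Dividing through by 21 gives the monic gcd t^3 - 3t^2 + t + 116.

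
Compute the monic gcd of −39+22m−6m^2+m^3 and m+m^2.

Euclidean algorithm in ℚ[m]:
  m^3−6m^2+22m−39 = (m−7)(m^2+m) + (29m−39)
  m^2+m = ((1/29)m+68/841)(29m−39) + (2652/841)
  29m−39 = ((24389/2652)m−841/68)(2652/841) + (0)
The last nonzero remainder is the constant 2652/841, so the polynomials are coprime and gcd = 1.

1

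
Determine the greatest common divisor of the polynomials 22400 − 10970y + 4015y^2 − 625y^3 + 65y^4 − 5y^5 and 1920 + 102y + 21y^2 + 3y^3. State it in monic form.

64 − 3y + y^2

Apply the Euclidean algorithm:
  −5y^5 + 65y^4 − 625y^3 + 4015y^2 − 10970y + 22400 = (−(5/3)y^2 + (100/3)y − 385)(3y^3 + 21y^2 + 102y + 1920) + (11900y^2 − 35700y + 761600)
  3y^3 + 21y^2 + 102y + 1920 = ((3/11900)y + 3/1190)(11900y^2 − 35700y + 761600) + (0)
Last nonzero remainder: 11900y^2 − 35700y + 761600. Dividing through by 11900 gives the monic gcd y^2 − 3y + 64.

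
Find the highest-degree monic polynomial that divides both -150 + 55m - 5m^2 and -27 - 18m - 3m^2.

1

By polynomial division,
  -5m^2 + 55m - 150 = (5/3)(-3m^2 - 18m - 27) + (85m - 105)
  -3m^2 - 18m - 27 = (-(3/85)m - 369/1445)(85m - 105) + (-15552/289)
  85m - 105 = (-(24565/15552)m + 10115/5184)(-15552/289) + (0)
The last nonzero remainder is the constant -15552/289, so the polynomials are coprime and gcd = 1.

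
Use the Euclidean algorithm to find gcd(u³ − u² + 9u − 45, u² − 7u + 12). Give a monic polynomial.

Euclidean algorithm in ℚ[u]:
  u³ − u² + 9u − 45 = (u + 6)(u² − 7u + 12) + (39u − 117)
  u² − 7u + 12 = ((1/39)u − 4/39)(39u − 117) + (0)
Last nonzero remainder: 39u − 117. Dividing through by 39 gives the monic gcd u − 3.

u − 3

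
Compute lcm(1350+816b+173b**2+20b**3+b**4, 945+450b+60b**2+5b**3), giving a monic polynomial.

Euclidean algorithm in ℚ[b]:
  b**4+20b**3+173b**2+816b+1350 = ((1/5)b+8/5)(5b**3+60b**2+450b+945) + (-13b**2-93b-162)
  5b**3+60b**2+450b+945 = (-(5/13)b-315/169)(-13b**2-93b-162) + ((36225/169)b+108675/169)
  -13b**2-93b-162 = (-(2197/36225)b-1014/4025)((36225/169)b+108675/169) + (0)
Last nonzero remainder: (36225/169)b+108675/169. Dividing through by 36225/169 gives the monic gcd b+3.
Then lcm(f, g) = f·g / gcd(f, g); expanding and making the result monic gives the answer.

85050+63558b+19593b**2+3633b**3+416b**4+29b**5+b**6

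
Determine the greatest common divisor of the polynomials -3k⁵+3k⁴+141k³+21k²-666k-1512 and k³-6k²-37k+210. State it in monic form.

k²-k-42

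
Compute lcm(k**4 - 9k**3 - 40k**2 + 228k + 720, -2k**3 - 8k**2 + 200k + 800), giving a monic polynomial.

Euclidean algorithm in ℚ[k]:
  k**4 - 9k**3 - 40k**2 + 228k + 720 = (-(1/2)k + 13/2)(-2k**3 - 8k**2 + 200k + 800) + (112k**2 - 672k - 4480)
  -2k**3 - 8k**2 + 200k + 800 = (-(1/56)k - 5/28)(112k**2 - 672k - 4480) + (0)
Last nonzero remainder: 112k**2 - 672k - 4480. Dividing through by 112 gives the monic gcd k**2 - 6k - 40.
Then lcm(f, g) = f·g / gcd(f, g); expanding and making the result monic gives the answer.

k**5 + k**4 - 130k**3 - 172k**2 + 3000k + 7200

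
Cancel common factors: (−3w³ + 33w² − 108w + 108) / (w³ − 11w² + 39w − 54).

(−3w² + 15w − 18)/(w² − 5w + 9)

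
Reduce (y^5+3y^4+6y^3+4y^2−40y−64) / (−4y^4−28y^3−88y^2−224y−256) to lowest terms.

(−y^2+4)/(4y+16)

Repeated division with remainder:
  y^5+3y^4+6y^3+4y^2−40y−64 = (−(1/4)y+1)(−4y^4−28y^3−88y^2−224y−256) + (12y^3+36y^2+120y+192)
  −4y^4−28y^3−88y^2−224y−256 = (−(1/3)y−4/3)(12y^3+36y^2+120y+192) + (0)
Last nonzero remainder: 12y^3+36y^2+120y+192. Dividing through by 12 gives the monic gcd y^3+3y^2+10y+16.
Cancel y^3+3y^2+10y+16 from numerator and denominator to get the reduced form.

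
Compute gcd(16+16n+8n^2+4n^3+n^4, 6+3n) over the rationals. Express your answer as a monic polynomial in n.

2+n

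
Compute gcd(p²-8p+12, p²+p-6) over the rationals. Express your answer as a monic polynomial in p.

Repeated division with remainder:
  p²-8p+12 = (p²+p-6) + (-9p+18)
  p²+p-6 = (-(1/9)p-1/3)(-9p+18) + (0)
Last nonzero remainder: -9p+18. Dividing through by -9 gives the monic gcd p-2.

p-2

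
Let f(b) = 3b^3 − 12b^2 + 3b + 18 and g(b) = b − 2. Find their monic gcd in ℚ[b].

b − 2

Repeated division with remainder:
  3b^3 − 12b^2 + 3b + 18 = (3b^2 − 6b − 9)(b − 2) + (0)
The last nonzero remainder b − 2 is already monic.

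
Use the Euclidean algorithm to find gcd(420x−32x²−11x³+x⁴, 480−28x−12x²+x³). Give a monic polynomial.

−60−4x+x²

Apply the Euclidean algorithm:
  x⁴−11x³−32x²+420x = (x+1)(x³−12x²−28x+480) + (8x²−32x−480)
  x³−12x²−28x+480 = ((1/8)x−1)(8x²−32x−480) + (0)
Last nonzero remainder: 8x²−32x−480. Dividing through by 8 gives the monic gcd x²−4x−60.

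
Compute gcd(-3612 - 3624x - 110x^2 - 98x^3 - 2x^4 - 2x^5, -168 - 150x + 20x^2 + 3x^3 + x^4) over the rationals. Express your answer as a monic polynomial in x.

42 + 48x + 7x^2 + x^3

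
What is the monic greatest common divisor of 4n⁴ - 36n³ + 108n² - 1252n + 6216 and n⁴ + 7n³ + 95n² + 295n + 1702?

n² + 4n + 37

Euclidean algorithm in ℚ[n]:
  4n⁴ - 36n³ + 108n² - 1252n + 6216 = (4)(n⁴ + 7n³ + 95n² + 295n + 1702) + (-64n³ - 272n² - 2432n - 592)
  n⁴ + 7n³ + 95n² + 295n + 1702 = (-(1/64)n - 11/256)(-64n³ - 272n² - 2432n - 592) + ((725/16)n² + (725/4)n + 26825/16)
  -64n³ - 272n² - 2432n - 592 = (-(1024/725)n - 256/725)((725/16)n² + (725/4)n + 26825/16) + (0)
Last nonzero remainder: (725/16)n² + (725/4)n + 26825/16. Dividing through by 725/16 gives the monic gcd n² + 4n + 37.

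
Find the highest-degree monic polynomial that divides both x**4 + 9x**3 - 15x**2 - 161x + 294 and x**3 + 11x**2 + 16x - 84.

x**2 + 5x - 14

Repeated division with remainder:
  x**4 + 9x**3 - 15x**2 - 161x + 294 = (x - 2)(x**3 + 11x**2 + 16x - 84) + (-9x**2 - 45x + 126)
  x**3 + 11x**2 + 16x - 84 = (-(1/9)x - 2/3)(-9x**2 - 45x + 126) + (0)
Last nonzero remainder: -9x**2 - 45x + 126. Dividing through by -9 gives the monic gcd x**2 + 5x - 14.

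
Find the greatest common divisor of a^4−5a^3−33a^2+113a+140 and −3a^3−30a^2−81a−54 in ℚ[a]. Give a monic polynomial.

Apply the Euclidean algorithm:
  a^4−5a^3−33a^2+113a+140 = (−(1/3)a+5)(−3a^3−30a^2−81a−54) + (90a^2+500a+410)
  −3a^3−30a^2−81a−54 = (−(1/30)a−4/27)(90a^2+500a+410) + ((182/27)a+182/27)
  90a^2+500a+410 = ((1215/91)a+5535/91)((182/27)a+182/27) + (0)
Last nonzero remainder: (182/27)a+182/27. Dividing through by 182/27 gives the monic gcd a+1.

a+1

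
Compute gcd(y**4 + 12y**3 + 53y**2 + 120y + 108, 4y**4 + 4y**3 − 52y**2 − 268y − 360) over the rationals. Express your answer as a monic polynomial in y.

y**3 + 6y**2 + 17y + 18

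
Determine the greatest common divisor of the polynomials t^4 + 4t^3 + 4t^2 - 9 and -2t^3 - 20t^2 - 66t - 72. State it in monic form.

t + 3

Repeated division with remainder:
  t^4 + 4t^3 + 4t^2 - 9 = (-(1/2)t + 3)(-2t^3 - 20t^2 - 66t - 72) + (31t^2 + 162t + 207)
  -2t^3 - 20t^2 - 66t - 72 = (-(2/31)t - 296/961)(31t^2 + 162t + 207) + (-(2640/961)t - 7920/961)
  31t^2 + 162t + 207 = (-(29791/2640)t - 22103/880)(-(2640/961)t - 7920/961) + (0)
Last nonzero remainder: -(2640/961)t - 7920/961. Dividing through by -2640/961 gives the monic gcd t + 3.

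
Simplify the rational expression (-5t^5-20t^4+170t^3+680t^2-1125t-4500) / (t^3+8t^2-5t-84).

(-5t^3-15t^2+125t+375)/(t+7)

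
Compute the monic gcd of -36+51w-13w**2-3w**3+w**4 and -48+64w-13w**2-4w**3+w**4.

12-13w+w**3

By polynomial division,
  w**4-3w**3-13w**2+51w-36 = (w**4-4w**3-13w**2+64w-48) + (w**3-13w+12)
  w**4-4w**3-13w**2+64w-48 = (w-4)(w**3-13w+12) + (0)
The last nonzero remainder w**3-13w+12 is already monic.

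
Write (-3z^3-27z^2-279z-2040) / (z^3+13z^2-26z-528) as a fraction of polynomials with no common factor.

(-3z^2-3z-255)/(z^2+5z-66)

Euclidean algorithm in ℚ[z]:
  -3z^3-27z^2-279z-2040 = (-3)(z^3+13z^2-26z-528) + (12z^2-357z-3624)
  z^3+13z^2-26z-528 = ((1/12)z+57/16)(12z^2-357z-3624) + ((24765/16)z+24765/2)
  12z^2-357z-3624 = ((64/8255)z-2416/8255)((24765/16)z+24765/2) + (0)
Last nonzero remainder: (24765/16)z+24765/2. Dividing through by 24765/16 gives the monic gcd z+8.
Cancel z+8 from numerator and denominator to get the reduced form.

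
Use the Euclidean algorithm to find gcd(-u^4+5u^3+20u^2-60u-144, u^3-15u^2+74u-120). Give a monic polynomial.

u^2-10u+24

Euclidean algorithm in ℚ[u]:
  -u^4+5u^3+20u^2-60u-144 = (-u-10)(u^3-15u^2+74u-120) + (-56u^2+560u-1344)
  u^3-15u^2+74u-120 = (-(1/56)u+5/56)(-56u^2+560u-1344) + (0)
Last nonzero remainder: -56u^2+560u-1344. Dividing through by -56 gives the monic gcd u^2-10u+24.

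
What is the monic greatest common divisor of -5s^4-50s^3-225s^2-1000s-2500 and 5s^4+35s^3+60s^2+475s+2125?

s^2+10s+25

Euclidean algorithm in ℚ[s]:
  -5s^4-50s^3-225s^2-1000s-2500 = (-1)(5s^4+35s^3+60s^2+475s+2125) + (-15s^3-165s^2-525s-375)
  5s^4+35s^3+60s^2+475s+2125 = (-(1/3)s+4/3)(-15s^3-165s^2-525s-375) + (105s^2+1050s+2625)
  -15s^3-165s^2-525s-375 = (-(1/7)s-1/7)(105s^2+1050s+2625) + (0)
Last nonzero remainder: 105s^2+1050s+2625. Dividing through by 105 gives the monic gcd s^2+10s+25.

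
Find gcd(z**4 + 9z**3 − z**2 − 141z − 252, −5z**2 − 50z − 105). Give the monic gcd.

z**2 + 10z + 21

Apply the Euclidean algorithm:
  z**4 + 9z**3 − z**2 − 141z − 252 = (−(1/5)z**2 + (1/5)z + 12/5)(−5z**2 − 50z − 105) + (0)
Last nonzero remainder: −5z**2 − 50z − 105. Dividing through by −5 gives the monic gcd z**2 + 10z + 21.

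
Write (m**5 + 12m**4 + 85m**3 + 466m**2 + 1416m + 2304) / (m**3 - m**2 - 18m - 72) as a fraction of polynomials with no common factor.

(m**3 + 7m**2 + 38m + 192)/(m - 6)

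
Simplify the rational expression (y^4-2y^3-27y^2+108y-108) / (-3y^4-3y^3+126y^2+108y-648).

Euclidean algorithm in ℚ[y]:
  y^4-2y^3-27y^2+108y-108 = (-1/3)(-3y^4-3y^3+126y^2+108y-648) + (-3y^3+15y^2+144y-324)
  -3y^4-3y^3+126y^2+108y-648 = (y+6)(-3y^3+15y^2+144y-324) + (-108y^2-432y+1296)
  -3y^3+15y^2+144y-324 = ((1/36)y-1/4)(-108y^2-432y+1296) + (0)
Last nonzero remainder: -108y^2-432y+1296. Dividing through by -108 gives the monic gcd y^2+4y-12.
Cancel y^2+4y-12 from numerator and denominator to get the reduced form.

(-y^2+6y-9)/(3y^2-9y-54)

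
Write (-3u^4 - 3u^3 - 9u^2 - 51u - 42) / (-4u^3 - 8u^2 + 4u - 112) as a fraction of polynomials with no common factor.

(3u^2 + 9u + 6)/(4u + 16)

Repeated division with remainder:
  -3u^4 - 3u^3 - 9u^2 - 51u - 42 = ((3/4)u - 3/4)(-4u^3 - 8u^2 + 4u - 112) + (-18u^2 + 36u - 126)
  -4u^3 - 8u^2 + 4u - 112 = ((2/9)u + 8/9)(-18u^2 + 36u - 126) + (0)
Last nonzero remainder: -18u^2 + 36u - 126. Dividing through by -18 gives the monic gcd u^2 - 2u + 7.
Cancel u^2 - 2u + 7 from numerator and denominator to get the reduced form.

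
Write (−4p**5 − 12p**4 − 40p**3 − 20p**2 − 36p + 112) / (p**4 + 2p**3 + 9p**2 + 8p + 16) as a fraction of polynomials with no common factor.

Apply the Euclidean algorithm:
  −4p**5 − 12p**4 − 40p**3 − 20p**2 − 36p + 112 = (−4p − 4)(p**4 + 2p**3 + 9p**2 + 8p + 16) + (4p**3 + 48p**2 + 60p + 176)
  p**4 + 2p**3 + 9p**2 + 8p + 16 = ((1/4)p − 5/2)(4p**3 + 48p**2 + 60p + 176) + (114p**2 + 114p + 456)
  4p**3 + 48p**2 + 60p + 176 = ((2/57)p + 22/57)(114p**2 + 114p + 456) + (0)
Last nonzero remainder: 114p**2 + 114p + 456. Dividing through by 114 gives the monic gcd p**2 + p + 4.
Cancel p**2 + p + 4 from numerator and denominator to get the reduced form.

(−4p**3 − 8p**2 − 16p + 28)/(p**2 + p + 4)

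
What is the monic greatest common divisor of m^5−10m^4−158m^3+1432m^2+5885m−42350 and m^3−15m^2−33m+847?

m^3−15m^2−33m+847

Repeated division with remainder:
  m^5−10m^4−158m^3+1432m^2+5885m−42350 = (m^2+5m−50)(m^3−15m^2−33m+847) + (0)
The last nonzero remainder m^3−15m^2−33m+847 is already monic.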